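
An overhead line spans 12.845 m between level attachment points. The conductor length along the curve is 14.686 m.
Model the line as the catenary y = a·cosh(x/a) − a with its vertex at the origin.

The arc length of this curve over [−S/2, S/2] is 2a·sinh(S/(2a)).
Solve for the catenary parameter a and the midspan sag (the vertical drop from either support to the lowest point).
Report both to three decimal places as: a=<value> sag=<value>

seed: a₀ = √(S³/(24(L−S))) = √(12.845³/(24·1.841)) = 6.925779
iter 1: u=0.927332  f(a)=+8.080e-02  f'(a)=-5.788e-01  a ← 6.925779 − (+8.080e-02/-5.788e-01) = 7.065380
iter 2: u=0.909010  f(a)=+2.508e-03  f'(a)=-5.434e-01  a ← 7.065380 − (+2.508e-03/-5.434e-01) = 7.069995
iter 3: u=0.908416  f(a)=+2.587e-06  f'(a)=-5.422e-01  a ← 7.069995 − (+2.587e-06/-5.422e-01) = 7.070000
iter 4: u=0.908416  f(a)=+2.757e-12  f'(a)=-5.422e-01  a ← 7.070000 − (+2.757e-12/-5.422e-01) = 7.070000
converged: |Δa| < 1e-12 after 4 iterations
sag = a·(cosh(S/(2a)) − 1) = 7.070000·(cosh(0.908416) − 1) = 3.123358
T_max/T_min = cosh(S/(2a)) = 1.441776

a=7.070 sag=3.123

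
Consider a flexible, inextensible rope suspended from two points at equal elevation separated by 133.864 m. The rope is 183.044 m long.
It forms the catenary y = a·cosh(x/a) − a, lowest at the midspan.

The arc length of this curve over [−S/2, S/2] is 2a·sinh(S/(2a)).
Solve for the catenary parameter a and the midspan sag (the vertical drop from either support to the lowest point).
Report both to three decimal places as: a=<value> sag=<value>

seed: a₀ = √(S³/(24(L−S))) = √(133.864³/(24·49.180)) = 45.081236
iter 1: u=1.484698  f(a)=+5.714e+00  f'(a)=-2.702e+00  a ← 45.081236 − (+5.714e+00/-2.702e+00) = 47.195712
iter 2: u=1.418180  f(a)=+4.266e-01  f'(a)=-2.312e+00  a ← 47.195712 − (+4.266e-01/-2.312e+00) = 47.380186
iter 3: u=1.412658  f(a)=+2.802e-03  f'(a)=-2.282e+00  a ← 47.380186 − (+2.802e-03/-2.282e+00) = 47.381414
iter 4: u=1.412621  f(a)=+1.226e-07  f'(a)=-2.282e+00  a ← 47.381414 − (+1.226e-07/-2.282e+00) = 47.381414
iter 5: u=1.412621  f(a)=+2.842e-14  f'(a)=-2.282e+00  a ← 47.381414 − (+2.842e-14/-2.282e+00) = 47.381414
converged: |Δa| < 1e-12 after 5 iterations
sag = a·(cosh(S/(2a)) − 1) = 47.381414·(cosh(1.412621) − 1) = 55.678156
T_max/T_min = cosh(S/(2a)) = 2.175105

a=47.381 sag=55.678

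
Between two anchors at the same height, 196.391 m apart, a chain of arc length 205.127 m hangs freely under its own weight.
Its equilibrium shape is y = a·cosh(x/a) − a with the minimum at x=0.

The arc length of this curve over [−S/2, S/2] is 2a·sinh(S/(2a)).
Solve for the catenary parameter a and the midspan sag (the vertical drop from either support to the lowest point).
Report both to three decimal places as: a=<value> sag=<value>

a=191.328 sag=25.756

seed: a₀ = √(S³/(24(L−S))) = √(196.391³/(24·8.736)) = 190.073004
iter 1: u=0.516620  f(a)=+1.173e-01  f'(a)=-9.440e-02  a ← 190.073004 − (+1.173e-01/-9.440e-02) = 191.315848
iter 2: u=0.513264  f(a)=+1.161e-03  f'(a)=-9.254e-02  a ← 191.315848 − (+1.161e-03/-9.254e-02) = 191.328391
iter 3: u=0.513230  f(a)=+1.161e-07  f'(a)=-9.252e-02  a ← 191.328391 − (+1.161e-07/-9.252e-02) = 191.328392
iter 4: u=0.513230  f(a)=+2.842e-14  f'(a)=-9.252e-02  a ← 191.328392 − (+2.842e-14/-9.252e-02) = 191.328392
converged: |Δa| < 1e-12 after 4 iterations
sag = a·(cosh(S/(2a)) − 1) = 191.328392·(cosh(0.513230) − 1) = 25.756442
T_max/T_min = cosh(S/(2a)) = 1.134619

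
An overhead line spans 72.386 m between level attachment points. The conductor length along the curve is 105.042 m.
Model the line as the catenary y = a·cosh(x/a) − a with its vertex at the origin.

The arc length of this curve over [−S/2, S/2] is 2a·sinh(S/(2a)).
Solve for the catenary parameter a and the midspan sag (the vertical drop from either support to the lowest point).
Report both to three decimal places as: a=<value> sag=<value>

a=23.356 sag=34.124

seed: a₀ = √(S³/(24(L−S))) = √(72.386³/(24·32.656)) = 21.998585
iter 1: u=1.645242  f(a)=+4.716e+00  f'(a)=-3.854e+00  a ← 21.998585 − (+4.716e+00/-3.854e+00) = 23.222042
iter 2: u=1.558562  f(a)=+4.220e-01  f'(a)=-3.193e+00  a ← 23.222042 − (+4.220e-01/-3.193e+00) = 23.354211
iter 3: u=1.549742  f(a)=+4.113e-03  f'(a)=-3.131e+00  a ← 23.354211 − (+4.113e-03/-3.131e+00) = 23.355525
iter 4: u=1.549655  f(a)=+3.991e-07  f'(a)=-3.130e+00  a ← 23.355525 − (+3.991e-07/-3.130e+00) = 23.355525
iter 5: u=1.549655  f(a)=+1.421e-14  f'(a)=-3.130e+00  a ← 23.355525 − (+1.421e-14/-3.130e+00) = 23.355525
converged: |Δa| < 1e-12 after 5 iterations
sag = a·(cosh(S/(2a)) − 1) = 23.355525·(cosh(1.549655) − 1) = 34.124350
T_max/T_min = cosh(S/(2a)) = 2.461083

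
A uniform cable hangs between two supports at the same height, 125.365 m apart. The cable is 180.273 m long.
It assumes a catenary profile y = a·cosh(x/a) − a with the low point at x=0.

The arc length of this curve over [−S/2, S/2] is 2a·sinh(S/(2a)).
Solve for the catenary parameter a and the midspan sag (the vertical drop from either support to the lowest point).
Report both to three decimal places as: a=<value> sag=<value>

a=40.988 sag=58.030

seed: a₀ = √(S³/(24(L−S))) = √(125.365³/(24·54.908)) = 38.667049
iter 1: u=1.621083  f(a)=+7.683e+00  f'(a)=-3.660e+00  a ← 38.667049 − (+7.683e+00/-3.660e+00) = 40.766253
iter 2: u=1.537608  f(a)=+6.700e-01  f'(a)=-3.047e+00  a ← 40.766253 − (+6.700e-01/-3.047e+00) = 40.986147
iter 3: u=1.529358  f(a)=+6.171e-03  f'(a)=-2.991e+00  a ← 40.986147 − (+6.171e-03/-2.991e+00) = 40.988210
iter 4: u=1.529281  f(a)=+5.342e-07  f'(a)=-2.991e+00  a ← 40.988210 − (+5.342e-07/-2.991e+00) = 40.988211
iter 5: u=1.529281  f(a)=+2.842e-14  f'(a)=-2.991e+00  a ← 40.988211 − (+2.842e-14/-2.991e+00) = 40.988211
converged: |Δa| < 1e-12 after 5 iterations
sag = a·(cosh(S/(2a)) − 1) = 40.988211·(cosh(1.529281) − 1) = 58.030081
T_max/T_min = cosh(S/(2a)) = 2.415775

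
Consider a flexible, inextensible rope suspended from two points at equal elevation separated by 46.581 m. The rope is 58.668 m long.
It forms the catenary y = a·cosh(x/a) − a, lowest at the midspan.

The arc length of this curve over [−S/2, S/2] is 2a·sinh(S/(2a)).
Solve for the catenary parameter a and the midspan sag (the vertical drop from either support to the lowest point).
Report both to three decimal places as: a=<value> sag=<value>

a=19.353 sag=15.790

seed: a₀ = √(S³/(24(L−S))) = √(46.581³/(24·12.087)) = 18.665874
iter 1: u=1.247758  f(a)=+9.766e-01  f'(a)=-1.508e+00  a ← 18.665874 − (+9.766e-01/-1.508e+00) = 19.313345
iter 2: u=1.205928  f(a)=+5.311e-02  f'(a)=-1.348e+00  a ← 19.313345 − (+5.311e-02/-1.348e+00) = 19.352738
iter 3: u=1.203473  f(a)=+1.771e-04  f'(a)=-1.339e+00  a ← 19.352738 − (+1.771e-04/-1.339e+00) = 19.352870
iter 4: u=1.203465  f(a)=+1.984e-09  f'(a)=-1.339e+00  a ← 19.352870 − (+1.984e-09/-1.339e+00) = 19.352870
iter 5: u=1.203465  f(a)=+7.105e-15  f'(a)=-1.339e+00  a ← 19.352870 − (+7.105e-15/-1.339e+00) = 19.352870
converged: |Δa| < 1e-12 after 5 iterations
sag = a·(cosh(S/(2a)) − 1) = 19.352870·(cosh(1.203465) − 1) = 15.789940
T_max/T_min = cosh(S/(2a)) = 1.815897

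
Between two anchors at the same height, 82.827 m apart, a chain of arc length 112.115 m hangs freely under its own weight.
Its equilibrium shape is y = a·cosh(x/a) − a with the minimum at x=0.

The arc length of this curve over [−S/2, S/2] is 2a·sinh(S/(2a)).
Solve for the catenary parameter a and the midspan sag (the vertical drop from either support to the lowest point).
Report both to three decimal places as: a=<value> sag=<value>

seed: a₀ = √(S³/(24(L−S))) = √(82.827³/(24·29.288)) = 28.432001
iter 1: u=1.456581  f(a)=+3.269e+00  f'(a)=-2.532e+00  a ← 28.432001 − (+3.269e+00/-2.532e+00) = 29.723024
iter 2: u=1.393314  f(a)=+2.358e-01  f'(a)=-2.178e+00  a ← 29.723024 − (+2.358e-01/-2.178e+00) = 29.831270
iter 3: u=1.388258  f(a)=+1.438e-03  f'(a)=-2.152e+00  a ← 29.831270 − (+1.438e-03/-2.152e+00) = 29.831938
iter 4: u=1.388227  f(a)=+5.424e-08  f'(a)=-2.152e+00  a ← 29.831938 − (+5.424e-08/-2.152e+00) = 29.831938
iter 5: u=1.388227  f(a)=-1.421e-14  f'(a)=-2.152e+00  a ← 29.831938 − (-1.421e-14/-2.152e+00) = 29.831938
converged: |Δa| < 1e-12 after 5 iterations
sag = a·(cosh(S/(2a)) − 1) = 29.831938·(cosh(1.388227) − 1) = 33.669147
T_max/T_min = cosh(S/(2a)) = 2.128628

a=29.832 sag=33.669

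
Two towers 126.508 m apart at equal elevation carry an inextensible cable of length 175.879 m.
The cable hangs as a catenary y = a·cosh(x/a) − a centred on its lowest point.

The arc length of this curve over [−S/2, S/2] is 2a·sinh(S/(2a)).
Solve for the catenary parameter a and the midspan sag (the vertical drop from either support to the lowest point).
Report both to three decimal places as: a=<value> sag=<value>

seed: a₀ = √(S³/(24(L−S))) = √(126.508³/(24·49.371)) = 41.336662
iter 1: u=1.530215  f(a)=+6.113e+00  f'(a)=-2.997e+00  a ← 41.336662 − (+6.113e+00/-2.997e+00) = 43.376496
iter 2: u=1.458255  f(a)=+4.816e-01  f'(a)=-2.542e+00  a ← 43.376496 − (+4.816e-01/-2.542e+00) = 43.565992
iter 3: u=1.451912  f(a)=+3.555e-03  f'(a)=-2.504e+00  a ← 43.565992 − (+3.555e-03/-2.504e+00) = 43.567412
iter 4: u=1.451865  f(a)=+1.968e-07  f'(a)=-2.504e+00  a ← 43.567412 − (+1.968e-07/-2.504e+00) = 43.567412
iter 5: u=1.451865  f(a)=+2.842e-14  f'(a)=-2.504e+00  a ← 43.567412 − (+2.842e-14/-2.504e+00) = 43.567412
converged: |Δa| < 1e-12 after 5 iterations
sag = a·(cosh(S/(2a)) − 1) = 43.567412·(cosh(1.451865) − 1) = 54.572667
T_max/T_min = cosh(S/(2a)) = 2.252603

a=43.567 sag=54.573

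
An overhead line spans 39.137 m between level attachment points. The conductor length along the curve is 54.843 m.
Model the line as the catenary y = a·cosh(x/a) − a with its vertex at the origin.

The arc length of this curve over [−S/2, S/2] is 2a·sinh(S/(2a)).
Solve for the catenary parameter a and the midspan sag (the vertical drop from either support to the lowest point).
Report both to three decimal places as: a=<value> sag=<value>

seed: a₀ = √(S³/(24(L−S))) = √(39.137³/(24·15.706)) = 12.610807
iter 1: u=1.551725  f(a)=+2.003e+00  f'(a)=-3.145e+00  a ← 12.610807 − (+2.003e+00/-3.145e+00) = 13.247773
iter 2: u=1.477116  f(a)=+1.618e-01  f'(a)=-2.655e+00  a ← 13.247773 − (+1.618e-01/-2.655e+00) = 13.308689
iter 3: u=1.470355  f(a)=+1.260e-03  f'(a)=-2.614e+00  a ← 13.308689 − (+1.260e-03/-2.614e+00) = 13.309171
iter 4: u=1.470302  f(a)=+7.773e-08  f'(a)=-2.614e+00  a ← 13.309171 − (+7.773e-08/-2.614e+00) = 13.309171
iter 5: u=1.470302  f(a)=+2.132e-14  f'(a)=-2.614e+00  a ← 13.309171 − (+2.132e-14/-2.614e+00) = 13.309171
converged: |Δa| < 1e-12 after 5 iterations
sag = a·(cosh(S/(2a)) − 1) = 13.309171·(cosh(1.470302) − 1) = 17.171523
T_max/T_min = cosh(S/(2a)) = 2.290202

a=13.309 sag=17.172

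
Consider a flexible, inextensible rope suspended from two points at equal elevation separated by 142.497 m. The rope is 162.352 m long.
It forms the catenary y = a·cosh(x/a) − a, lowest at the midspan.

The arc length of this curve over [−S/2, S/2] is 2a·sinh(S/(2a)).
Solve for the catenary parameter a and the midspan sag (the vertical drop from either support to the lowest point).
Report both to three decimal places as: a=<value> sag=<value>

seed: a₀ = √(S³/(24(L−S))) = √(142.497³/(24·19.855)) = 77.923422
iter 1: u=0.914340  f(a)=+8.467e-01  f'(a)=-5.535e-01  a ← 77.923422 − (+8.467e-01/-5.535e-01) = 79.453092
iter 2: u=0.896737  f(a)=+2.557e-02  f'(a)=-5.205e-01  a ← 79.453092 − (+2.557e-02/-5.205e-01) = 79.502223
iter 3: u=0.896182  f(a)=+2.494e-05  f'(a)=-5.195e-01  a ← 79.502223 − (+2.494e-05/-5.195e-01) = 79.502271
iter 4: u=0.896182  f(a)=+2.379e-11  f'(a)=-5.195e-01  a ← 79.502271 − (+2.379e-11/-5.195e-01) = 79.502271
converged: |Δa| < 1e-12 after 4 iterations
sag = a·(cosh(S/(2a)) − 1) = 79.502271·(cosh(0.896182) − 1) = 34.120588
T_max/T_min = cosh(S/(2a)) = 1.429178

a=79.502 sag=34.121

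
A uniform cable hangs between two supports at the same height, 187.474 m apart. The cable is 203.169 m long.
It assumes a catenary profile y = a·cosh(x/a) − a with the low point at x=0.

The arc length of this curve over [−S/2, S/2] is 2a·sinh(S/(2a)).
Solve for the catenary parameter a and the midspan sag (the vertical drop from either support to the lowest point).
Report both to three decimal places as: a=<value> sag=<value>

a=133.889 sag=34.176

seed: a₀ = √(S³/(24(L−S))) = √(187.474³/(24·15.695)) = 132.259016
iter 1: u=0.708738  f(a)=+3.989e-01  f'(a)=-2.495e-01  a ← 132.259016 − (+3.989e-01/-2.495e-01) = 133.858115
iter 2: u=0.700271  f(a)=+7.351e-03  f'(a)=-2.404e-01  a ← 133.858115 − (+7.351e-03/-2.404e-01) = 133.888697
iter 3: u=0.700111  f(a)=+2.599e-06  f'(a)=-2.402e-01  a ← 133.888697 − (+2.599e-06/-2.402e-01) = 133.888707
iter 4: u=0.700111  f(a)=+3.411e-13  f'(a)=-2.402e-01  a ← 133.888707 − (+3.411e-13/-2.402e-01) = 133.888707
converged: |Δa| < 1e-12 after 4 iterations
sag = a·(cosh(S/(2a)) − 1) = 133.888707·(cosh(0.700111) − 1) = 34.175556
T_max/T_min = cosh(S/(2a)) = 1.255253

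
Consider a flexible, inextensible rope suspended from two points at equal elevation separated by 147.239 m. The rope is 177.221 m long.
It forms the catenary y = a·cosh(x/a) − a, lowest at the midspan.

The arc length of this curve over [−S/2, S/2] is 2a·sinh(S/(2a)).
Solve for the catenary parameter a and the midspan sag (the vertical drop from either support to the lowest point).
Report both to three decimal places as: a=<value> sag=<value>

a=68.549 sag=43.481

seed: a₀ = √(S³/(24(L−S))) = √(147.239³/(24·29.982)) = 66.603702
iter 1: u=1.105336  f(a)=+1.886e+00  f'(a)=-1.015e+00  a ← 66.603702 − (+1.886e+00/-1.015e+00) = 68.461183
iter 2: u=1.075347  f(a)=+8.176e-02  f'(a)=-9.289e-01  a ← 68.461183 − (+8.176e-02/-9.289e-01) = 68.549206
iter 3: u=1.073966  f(a)=+1.691e-04  f'(a)=-9.251e-01  a ← 68.549206 − (+1.691e-04/-9.251e-01) = 68.549388
iter 4: u=1.073963  f(a)=+7.272e-10  f'(a)=-9.251e-01  a ← 68.549388 − (+7.272e-10/-9.251e-01) = 68.549388
iter 5: u=1.073963  f(a)=+0.000e+00  f'(a)=-9.251e-01  a ← 68.549388 − (+0.000e+00/-9.251e-01) = 68.549388
converged: |Δa| < 1e-12 after 5 iterations
sag = a·(cosh(S/(2a)) − 1) = 68.549388·(cosh(1.073963) − 1) = 43.481140
T_max/T_min = cosh(S/(2a)) = 1.634304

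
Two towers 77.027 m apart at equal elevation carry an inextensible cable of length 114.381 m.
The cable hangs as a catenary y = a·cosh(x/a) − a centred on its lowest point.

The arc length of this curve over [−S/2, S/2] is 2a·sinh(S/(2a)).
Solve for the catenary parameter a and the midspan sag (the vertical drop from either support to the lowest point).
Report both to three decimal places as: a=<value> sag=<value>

a=24.066 sag=37.982

seed: a₀ = √(S³/(24(L−S))) = √(77.027³/(24·37.354)) = 22.578251
iter 1: u=1.705779  f(a)=+5.827e+00  f'(a)=-4.377e+00  a ← 22.578251 − (+5.827e+00/-4.377e+00) = 23.909346
iter 2: u=1.610814  f(a)=+5.550e-01  f'(a)=-3.580e+00  a ← 23.909346 − (+5.550e-01/-3.580e+00) = 24.064389
iter 3: u=1.600435  f(a)=+6.207e-03  f'(a)=-3.500e+00  a ← 24.064389 − (+6.207e-03/-3.500e+00) = 24.066162
iter 4: u=1.600318  f(a)=+7.954e-07  f'(a)=-3.499e+00  a ← 24.066162 − (+7.954e-07/-3.499e+00) = 24.066162
iter 5: u=1.600317  f(a)=+0.000e+00  f'(a)=-3.499e+00  a ← 24.066162 − (+0.000e+00/-3.499e+00) = 24.066162
converged: |Δa| < 1e-12 after 5 iterations
sag = a·(cosh(S/(2a)) − 1) = 24.066162·(cosh(1.600317) − 1) = 37.981670
T_max/T_min = cosh(S/(2a)) = 2.578219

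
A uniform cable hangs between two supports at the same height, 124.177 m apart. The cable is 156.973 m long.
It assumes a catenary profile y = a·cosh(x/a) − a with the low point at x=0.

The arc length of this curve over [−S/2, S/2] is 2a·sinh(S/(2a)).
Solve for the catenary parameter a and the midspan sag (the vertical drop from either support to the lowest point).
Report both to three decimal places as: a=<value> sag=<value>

seed: a₀ = √(S³/(24(L−S))) = √(124.177³/(24·32.796)) = 49.322569
iter 1: u=1.258825  f(a)=+2.699e+00  f'(a)=-1.553e+00  a ← 49.322569 − (+2.699e+00/-1.553e+00) = 51.060457
iter 2: u=1.215980  f(a)=+1.492e-01  f'(a)=-1.385e+00  a ← 51.060457 − (+1.492e-01/-1.385e+00) = 51.168142
iter 3: u=1.213421  f(a)=+5.150e-04  f'(a)=-1.376e+00  a ← 51.168142 − (+5.150e-04/-1.376e+00) = 51.168516
iter 4: u=1.213412  f(a)=+6.184e-09  f'(a)=-1.376e+00  a ← 51.168516 − (+6.184e-09/-1.376e+00) = 51.168516
iter 5: u=1.213412  f(a)=+0.000e+00  f'(a)=-1.376e+00  a ← 51.168516 − (+0.000e+00/-1.376e+00) = 51.168516
converged: |Δa| < 1e-12 after 5 iterations
sag = a·(cosh(S/(2a)) − 1) = 51.168516·(cosh(1.213412) − 1) = 42.524321
T_max/T_min = cosh(S/(2a)) = 1.831064

a=51.169 sag=42.524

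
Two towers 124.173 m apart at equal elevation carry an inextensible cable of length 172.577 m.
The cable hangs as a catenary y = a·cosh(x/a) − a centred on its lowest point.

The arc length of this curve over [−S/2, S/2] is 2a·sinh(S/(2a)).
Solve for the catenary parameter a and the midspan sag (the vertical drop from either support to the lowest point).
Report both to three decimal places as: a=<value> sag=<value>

a=42.786 sag=53.528

seed: a₀ = √(S³/(24(L−S))) = √(124.173³/(24·48.404)) = 40.597053
iter 1: u=1.529335  f(a)=+5.986e+00  f'(a)=-2.991e+00  a ← 40.597053 − (+5.986e+00/-2.991e+00) = 42.598463
iter 2: u=1.457482  f(a)=+4.712e-01  f'(a)=-2.537e+00  a ← 42.598463 − (+4.712e-01/-2.537e+00) = 42.784167
iter 3: u=1.451156  f(a)=+3.470e-03  f'(a)=-2.500e+00  a ← 42.784167 − (+3.470e-03/-2.500e+00) = 42.785555
iter 4: u=1.451109  f(a)=+1.912e-07  f'(a)=-2.500e+00  a ← 42.785555 − (+1.912e-07/-2.500e+00) = 42.785555
iter 5: u=1.451109  f(a)=+0.000e+00  f'(a)=-2.500e+00  a ← 42.785555 − (+0.000e+00/-2.500e+00) = 42.785555
converged: |Δa| < 1e-12 after 5 iterations
sag = a·(cosh(S/(2a)) − 1) = 42.785555·(cosh(1.451109) − 1) = 53.528042
T_max/T_min = cosh(S/(2a)) = 2.251077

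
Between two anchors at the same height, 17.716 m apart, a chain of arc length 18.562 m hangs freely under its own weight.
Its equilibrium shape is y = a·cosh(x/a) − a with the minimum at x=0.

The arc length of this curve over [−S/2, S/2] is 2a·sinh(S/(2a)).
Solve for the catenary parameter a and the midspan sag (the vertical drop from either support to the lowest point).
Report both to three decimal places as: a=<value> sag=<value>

seed: a₀ = √(S³/(24(L−S))) = √(17.716³/(24·0.846)) = 16.548465
iter 1: u=0.535276  f(a)=+1.220e-02  f'(a)=-1.052e-01  a ← 16.548465 − (+1.220e-02/-1.052e-01) = 16.664456
iter 2: u=0.531551  f(a)=+1.295e-04  f'(a)=-1.030e-01  a ← 16.664456 − (+1.295e-04/-1.030e-01) = 16.665713
iter 3: u=0.531510  f(a)=+1.493e-08  f'(a)=-1.030e-01  a ← 16.665713 − (+1.493e-08/-1.030e-01) = 16.665713
iter 4: u=0.531510  f(a)=+3.553e-15  f'(a)=-1.030e-01  a ← 16.665713 − (+3.553e-15/-1.030e-01) = 16.665713
converged: |Δa| < 1e-12 after 4 iterations
sag = a·(cosh(S/(2a)) − 1) = 16.665713·(cosh(0.531510) − 1) = 2.410003
T_max/T_min = cosh(S/(2a)) = 1.144608

a=16.666 sag=2.410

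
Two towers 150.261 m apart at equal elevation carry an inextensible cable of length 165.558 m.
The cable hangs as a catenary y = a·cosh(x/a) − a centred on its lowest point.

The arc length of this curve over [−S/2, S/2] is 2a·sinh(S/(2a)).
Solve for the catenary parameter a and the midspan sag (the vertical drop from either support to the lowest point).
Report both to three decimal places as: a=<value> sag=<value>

seed: a₀ = √(S³/(24(L−S))) = √(150.261³/(24·15.297)) = 96.130380
iter 1: u=0.781548  f(a)=+4.740e-01  f'(a)=-3.381e-01  a ← 96.130380 − (+4.740e-01/-3.381e-01) = 97.532339
iter 2: u=0.770314  f(a)=+1.057e-02  f'(a)=-3.232e-01  a ← 97.532339 − (+1.057e-02/-3.232e-01) = 97.565042
iter 3: u=0.770056  f(a)=+5.520e-06  f'(a)=-3.229e-01  a ← 97.565042 − (+5.520e-06/-3.229e-01) = 97.565059
iter 4: u=0.770055  f(a)=+1.506e-12  f'(a)=-3.229e-01  a ← 97.565059 − (+1.506e-12/-3.229e-01) = 97.565059
converged: |Δa| < 1e-12 after 4 iterations
sag = a·(cosh(S/(2a)) − 1) = 97.565059·(cosh(0.770055) − 1) = 30.385336
T_max/T_min = cosh(S/(2a)) = 1.311437

a=97.565 sag=30.385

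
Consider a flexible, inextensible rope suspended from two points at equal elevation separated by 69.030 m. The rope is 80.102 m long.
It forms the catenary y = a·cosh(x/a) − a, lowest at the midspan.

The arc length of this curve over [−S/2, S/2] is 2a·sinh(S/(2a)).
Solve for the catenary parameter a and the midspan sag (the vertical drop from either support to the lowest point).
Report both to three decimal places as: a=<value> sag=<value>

a=36.000 sag=17.852

seed: a₀ = √(S³/(24(L−S))) = √(69.030³/(24·11.072)) = 35.183428
iter 1: u=0.981002  f(a)=+5.451e-01  f'(a)=-6.921e-01  a ← 35.183428 − (+5.451e-01/-6.921e-01) = 35.971111
iter 2: u=0.959520  f(a)=+1.884e-02  f'(a)=-6.450e-01  a ← 35.971111 − (+1.884e-02/-6.450e-01) = 36.000328
iter 3: u=0.958741  f(a)=+2.430e-05  f'(a)=-6.433e-01  a ← 36.000328 − (+2.430e-05/-6.433e-01) = 36.000366
iter 4: u=0.958740  f(a)=+4.054e-11  f'(a)=-6.433e-01  a ← 36.000366 − (+4.054e-11/-6.433e-01) = 36.000366
iter 5: u=0.958740  f(a)=-1.421e-14  f'(a)=-6.433e-01  a ← 36.000366 − (-1.421e-14/-6.433e-01) = 36.000366
converged: |Δa| < 1e-12 after 5 iterations
sag = a·(cosh(S/(2a)) − 1) = 36.000366·(cosh(0.958740) − 1) = 17.852294
T_max/T_min = cosh(S/(2a)) = 1.495892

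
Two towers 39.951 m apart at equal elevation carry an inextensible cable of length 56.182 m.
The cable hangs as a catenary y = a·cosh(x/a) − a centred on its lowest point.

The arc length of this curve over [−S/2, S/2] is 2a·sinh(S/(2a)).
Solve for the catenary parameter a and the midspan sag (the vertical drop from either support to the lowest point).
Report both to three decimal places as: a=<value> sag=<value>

seed: a₀ = √(S³/(24(L−S))) = √(39.951³/(24·16.231)) = 12.794203
iter 1: u=1.561293  f(a)=+2.097e+00  f'(a)=-3.212e+00  a ← 12.794203 − (+2.097e+00/-3.212e+00) = 13.447069
iter 2: u=1.485491  f(a)=+1.712e-01  f'(a)=-2.707e+00  a ← 13.447069 − (+1.712e-01/-2.707e+00) = 13.510310
iter 3: u=1.478538  f(a)=+1.365e-03  f'(a)=-2.664e+00  a ← 13.510310 − (+1.365e-03/-2.664e+00) = 13.510822
iter 4: u=1.478481  f(a)=+8.835e-08  f'(a)=-2.664e+00  a ← 13.510822 − (+8.835e-08/-2.664e+00) = 13.510822
iter 5: u=1.478481  f(a)=+0.000e+00  f'(a)=-2.664e+00  a ← 13.510822 − (+0.000e+00/-2.664e+00) = 13.510822
converged: |Δa| < 1e-12 after 5 iterations
sag = a·(cosh(S/(2a)) − 1) = 13.510822·(cosh(1.478481) − 1) = 17.660424
T_max/T_min = cosh(S/(2a)) = 2.307132

a=13.511 sag=17.660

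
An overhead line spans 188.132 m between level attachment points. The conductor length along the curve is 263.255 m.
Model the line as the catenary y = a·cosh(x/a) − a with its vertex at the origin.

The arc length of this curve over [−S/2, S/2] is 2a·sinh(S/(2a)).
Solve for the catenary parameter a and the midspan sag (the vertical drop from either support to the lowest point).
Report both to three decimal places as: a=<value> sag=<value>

seed: a₀ = √(S³/(24(L−S))) = √(188.132³/(24·75.123)) = 60.771776
iter 1: u=1.547857  f(a)=+9.530e+00  f'(a)=-3.118e+00  a ← 60.771776 − (+9.530e+00/-3.118e+00) = 63.828601
iter 2: u=1.473728  f(a)=+7.662e-01  f'(a)=-2.635e+00  a ← 63.828601 − (+7.662e-01/-2.635e+00) = 64.119428
iter 3: u=1.467044  f(a)=+5.911e-03  f'(a)=-2.594e+00  a ← 64.119428 − (+5.911e-03/-2.594e+00) = 64.121706
iter 4: u=1.466992  f(a)=+3.577e-07  f'(a)=-2.594e+00  a ← 64.121706 − (+3.577e-07/-2.594e+00) = 64.121706
iter 5: u=1.466992  f(a)=-5.684e-14  f'(a)=-2.594e+00  a ← 64.121706 − (-5.684e-14/-2.594e+00) = 64.121706
converged: |Δa| < 1e-12 after 5 iterations
sag = a·(cosh(S/(2a)) − 1) = 64.121706·(cosh(1.466992) − 1) = 82.293429
T_max/T_min = cosh(S/(2a)) = 2.283394

a=64.122 sag=82.293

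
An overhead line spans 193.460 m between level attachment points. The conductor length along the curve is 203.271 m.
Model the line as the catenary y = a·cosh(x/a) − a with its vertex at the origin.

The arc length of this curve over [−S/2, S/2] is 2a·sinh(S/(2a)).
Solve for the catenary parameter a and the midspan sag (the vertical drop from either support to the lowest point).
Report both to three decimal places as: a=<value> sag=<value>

seed: a₀ = √(S³/(24(L−S))) = √(193.460³/(24·9.811)) = 175.357569
iter 1: u=0.551616  f(a)=+1.504e-01  f'(a)=-1.153e-01  a ← 175.357569 − (+1.504e-01/-1.153e-01) = 176.661121
iter 2: u=0.547545  f(a)=+1.693e-03  f'(a)=-1.128e-01  a ← 176.661121 − (+1.693e-03/-1.128e-01) = 176.676136
iter 3: u=0.547499  f(a)=+2.201e-07  f'(a)=-1.127e-01  a ← 176.676136 − (+2.201e-07/-1.127e-01) = 176.676138
iter 4: u=0.547499  f(a)=-2.842e-14  f'(a)=-1.127e-01  a ← 176.676138 − (-2.842e-14/-1.127e-01) = 176.676138
converged: |Δa| < 1e-12 after 4 iterations
sag = a·(cosh(S/(2a)) − 1) = 176.676138·(cosh(0.547499) − 1) = 27.147886
T_max/T_min = cosh(S/(2a)) = 1.153659

a=176.676 sag=27.148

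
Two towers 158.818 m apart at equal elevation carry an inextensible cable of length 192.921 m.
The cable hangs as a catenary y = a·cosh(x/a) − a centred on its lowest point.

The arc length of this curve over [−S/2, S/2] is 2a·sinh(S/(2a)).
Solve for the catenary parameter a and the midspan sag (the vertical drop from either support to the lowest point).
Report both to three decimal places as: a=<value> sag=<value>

a=72.110 sag=48.325

seed: a₀ = √(S³/(24(L−S))) = √(158.818³/(24·34.103)) = 69.959657
iter 1: u=1.135068  f(a)=+2.265e+00  f'(a)=-1.106e+00  a ← 69.959657 − (+2.265e+00/-1.106e+00) = 72.007169
iter 2: u=1.102793  f(a)=+1.033e-01  f'(a)=-1.008e+00  a ← 72.007169 − (+1.033e-01/-1.008e+00) = 72.109645
iter 3: u=1.101226  f(a)=+2.372e-04  f'(a)=-1.003e+00  a ← 72.109645 − (+2.372e-04/-1.003e+00) = 72.109881
iter 4: u=1.101222  f(a)=+1.258e-09  f'(a)=-1.003e+00  a ← 72.109881 − (+1.258e-09/-1.003e+00) = 72.109881
iter 5: u=1.101222  f(a)=+0.000e+00  f'(a)=-1.003e+00  a ← 72.109881 − (+0.000e+00/-1.003e+00) = 72.109881
converged: |Δa| < 1e-12 after 5 iterations
sag = a·(cosh(S/(2a)) − 1) = 72.109881·(cosh(1.101222) − 1) = 48.324595
T_max/T_min = cosh(S/(2a)) = 1.670152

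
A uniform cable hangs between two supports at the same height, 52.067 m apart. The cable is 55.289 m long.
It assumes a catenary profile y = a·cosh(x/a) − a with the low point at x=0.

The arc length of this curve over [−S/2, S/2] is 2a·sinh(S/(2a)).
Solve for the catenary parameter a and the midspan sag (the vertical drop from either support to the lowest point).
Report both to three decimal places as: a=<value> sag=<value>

seed: a₀ = √(S³/(24(L−S))) = √(52.067³/(24·3.222)) = 42.724348
iter 1: u=0.609336  f(a)=+6.035e-02  f'(a)=-1.565e-01  a ← 42.724348 − (+6.035e-02/-1.565e-01) = 43.109943
iter 2: u=0.603886  f(a)=+8.267e-04  f'(a)=-1.522e-01  a ← 43.109943 − (+8.267e-04/-1.522e-01) = 43.115373
iter 3: u=0.603810  f(a)=+1.599e-07  f'(a)=-1.522e-01  a ← 43.115373 − (+1.599e-07/-1.522e-01) = 43.115374
iter 4: u=0.603810  f(a)=+7.105e-15  f'(a)=-1.522e-01  a ← 43.115374 − (+7.105e-15/-1.522e-01) = 43.115374
converged: |Δa| < 1e-12 after 4 iterations
sag = a·(cosh(S/(2a)) − 1) = 43.115374·(cosh(0.603810) − 1) = 8.101360
T_max/T_min = cosh(S/(2a)) = 1.187900

a=43.115 sag=8.101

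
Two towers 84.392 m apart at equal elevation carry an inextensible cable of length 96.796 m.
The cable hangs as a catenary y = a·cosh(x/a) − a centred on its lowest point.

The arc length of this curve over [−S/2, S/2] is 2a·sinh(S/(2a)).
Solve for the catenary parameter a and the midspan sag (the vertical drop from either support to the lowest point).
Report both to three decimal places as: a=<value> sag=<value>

seed: a₀ = √(S³/(24(L−S))) = √(84.392³/(24·12.404)) = 44.933000
iter 1: u=0.939087  f(a)=+5.586e-01  f'(a)=-6.024e-01  a ← 44.933000 − (+5.586e-01/-6.024e-01) = 45.860305
iter 2: u=0.920099  f(a)=+1.776e-02  f'(a)=-5.646e-01  a ← 45.860305 − (+1.776e-02/-5.646e-01) = 45.891760
iter 3: u=0.919468  f(a)=+1.926e-05  f'(a)=-5.634e-01  a ← 45.891760 − (+1.926e-05/-5.634e-01) = 45.891795
iter 4: u=0.919467  f(a)=+2.271e-11  f'(a)=-5.634e-01  a ← 45.891795 − (+2.271e-11/-5.634e-01) = 45.891795
converged: |Δa| < 1e-12 after 4 iterations
sag = a·(cosh(S/(2a)) − 1) = 45.891795·(cosh(0.919467) − 1) = 20.804706
T_max/T_min = cosh(S/(2a)) = 1.453343

a=45.892 sag=20.805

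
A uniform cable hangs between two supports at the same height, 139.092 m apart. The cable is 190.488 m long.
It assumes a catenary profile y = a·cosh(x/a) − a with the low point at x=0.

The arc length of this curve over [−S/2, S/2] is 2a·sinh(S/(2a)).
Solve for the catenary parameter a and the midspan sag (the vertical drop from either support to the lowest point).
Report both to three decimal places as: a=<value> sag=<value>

seed: a₀ = √(S³/(24(L−S))) = √(139.092³/(24·51.396)) = 46.707105
iter 1: u=1.488981  f(a)=+6.008e+00  f'(a)=-2.729e+00  a ← 46.707105 − (+6.008e+00/-2.729e+00) = 48.908529
iter 2: u=1.421961  f(a)=+4.508e-01  f'(a)=-2.333e+00  a ← 48.908529 − (+4.508e-01/-2.333e+00) = 49.101743
iter 3: u=1.416365  f(a)=+2.994e-03  f'(a)=-2.302e+00  a ← 49.101743 − (+2.994e-03/-2.302e+00) = 49.103043
iter 4: u=1.416328  f(a)=+1.340e-07  f'(a)=-2.302e+00  a ← 49.103043 − (+1.340e-07/-2.302e+00) = 49.103043
iter 5: u=1.416328  f(a)=+0.000e+00  f'(a)=-2.302e+00  a ← 49.103043 − (+0.000e+00/-2.302e+00) = 49.103043
converged: |Δa| < 1e-12 after 5 iterations
sag = a·(cosh(S/(2a)) − 1) = 49.103043·(cosh(1.416328) − 1) = 58.053517
T_max/T_min = cosh(S/(2a)) = 2.182279

a=49.103 sag=58.054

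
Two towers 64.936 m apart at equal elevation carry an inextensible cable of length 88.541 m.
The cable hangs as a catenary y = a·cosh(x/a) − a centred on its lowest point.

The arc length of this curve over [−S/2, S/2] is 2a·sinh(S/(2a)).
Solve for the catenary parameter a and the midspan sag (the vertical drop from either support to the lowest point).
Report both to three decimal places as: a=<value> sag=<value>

a=23.095 sag=26.837

seed: a₀ = √(S³/(24(L−S))) = √(64.936³/(24·23.605)) = 21.984707
iter 1: u=1.476845  f(a)=+2.712e+00  f'(a)=-2.654e+00  a ← 21.984707 − (+2.712e+00/-2.654e+00) = 23.006660
iter 2: u=1.411244  f(a)=+2.006e-01  f'(a)=-2.274e+00  a ← 23.006660 − (+2.006e-01/-2.274e+00) = 23.094842
iter 3: u=1.405855  f(a)=+1.291e-03  f'(a)=-2.245e+00  a ← 23.094842 − (+1.291e-03/-2.245e+00) = 23.095416
iter 4: u=1.405820  f(a)=+5.420e-08  f'(a)=-2.245e+00  a ← 23.095416 − (+5.420e-08/-2.245e+00) = 23.095416
iter 5: u=1.405820  f(a)=+1.421e-14  f'(a)=-2.245e+00  a ← 23.095416 − (+1.421e-14/-2.245e+00) = 23.095416
converged: |Δa| < 1e-12 after 5 iterations
sag = a·(cosh(S/(2a)) − 1) = 23.095416·(cosh(1.405820) − 1) = 26.837293
T_max/T_min = cosh(S/(2a)) = 2.162018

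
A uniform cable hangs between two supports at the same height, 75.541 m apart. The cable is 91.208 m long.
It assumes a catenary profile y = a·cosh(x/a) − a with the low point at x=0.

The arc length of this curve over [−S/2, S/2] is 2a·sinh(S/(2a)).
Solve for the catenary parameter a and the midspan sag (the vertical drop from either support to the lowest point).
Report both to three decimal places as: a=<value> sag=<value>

seed: a₀ = √(S³/(24(L−S))) = √(75.541³/(24·15.667)) = 33.859111
iter 1: u=1.115520  f(a)=+1.004e+00  f'(a)=-1.046e+00  a ← 33.859111 − (+1.004e+00/-1.046e+00) = 34.819291
iter 2: u=1.084758  f(a)=+4.430e-02  f'(a)=-9.554e-01  a ← 34.819291 − (+4.430e-02/-9.554e-01) = 34.865659
iter 3: u=1.083315  f(a)=+9.502e-05  f'(a)=-9.513e-01  a ← 34.865659 − (+9.502e-05/-9.513e-01) = 34.865759
iter 4: u=1.083312  f(a)=+4.393e-10  f'(a)=-9.513e-01  a ← 34.865759 − (+4.393e-10/-9.513e-01) = 34.865759
iter 5: u=1.083312  f(a)=-1.421e-14  f'(a)=-9.513e-01  a ← 34.865759 − (-1.421e-14/-9.513e-01) = 34.865759
converged: |Δa| < 1e-12 after 5 iterations
sag = a·(cosh(S/(2a)) − 1) = 34.865759·(cosh(1.083312) − 1) = 22.539345
T_max/T_min = cosh(S/(2a)) = 1.646461

a=34.866 sag=22.539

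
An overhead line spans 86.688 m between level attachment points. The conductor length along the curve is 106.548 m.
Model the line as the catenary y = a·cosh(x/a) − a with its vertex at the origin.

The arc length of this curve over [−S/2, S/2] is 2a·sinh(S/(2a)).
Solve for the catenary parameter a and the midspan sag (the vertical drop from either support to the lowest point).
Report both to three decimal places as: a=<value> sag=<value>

seed: a₀ = √(S³/(24(L−S))) = √(86.688³/(24·19.860)) = 36.969471
iter 1: u=1.172427  f(a)=+1.410e+00  f'(a)=-1.230e+00  a ← 36.969471 − (+1.410e+00/-1.230e+00) = 38.116663
iter 2: u=1.137140  f(a)=+6.832e-02  f'(a)=-1.113e+00  a ← 38.116663 − (+6.832e-02/-1.113e+00) = 38.178041
iter 3: u=1.135312  f(a)=+1.783e-04  f'(a)=-1.107e+00  a ← 38.178041 − (+1.783e-04/-1.107e+00) = 38.178202
iter 4: u=1.135308  f(a)=+1.222e-09  f'(a)=-1.107e+00  a ← 38.178202 − (+1.222e-09/-1.107e+00) = 38.178202
iter 5: u=1.135308  f(a)=+1.421e-14  f'(a)=-1.107e+00  a ← 38.178202 − (+1.421e-14/-1.107e+00) = 38.178202
converged: |Δa| < 1e-12 after 5 iterations
sag = a·(cosh(S/(2a)) − 1) = 38.178202·(cosh(1.135308) − 1) = 27.363344
T_max/T_min = cosh(S/(2a)) = 1.716727

a=38.178 sag=27.363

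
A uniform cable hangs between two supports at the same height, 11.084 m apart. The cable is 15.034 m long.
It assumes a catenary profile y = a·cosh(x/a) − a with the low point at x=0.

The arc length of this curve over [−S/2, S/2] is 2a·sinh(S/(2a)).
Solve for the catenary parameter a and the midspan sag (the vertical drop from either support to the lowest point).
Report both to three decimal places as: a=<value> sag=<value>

seed: a₀ = √(S³/(24(L−S))) = √(11.084³/(24·3.950)) = 3.790012
iter 1: u=1.462264  f(a)=+4.444e-01  f'(a)=-2.566e+00  a ← 3.790012 − (+4.444e-01/-2.566e+00) = 3.963250
iter 2: u=1.398347  f(a)=+3.229e-02  f'(a)=-2.205e+00  a ← 3.963250 − (+3.229e-02/-2.205e+00) = 3.977893
iter 3: u=1.393200  f(a)=+2.000e-04  f'(a)=-2.178e+00  a ← 3.977893 − (+2.000e-04/-2.178e+00) = 3.977985
iter 4: u=1.393168  f(a)=+7.772e-09  f'(a)=-2.178e+00  a ← 3.977985 − (+7.772e-09/-2.178e+00) = 3.977985
iter 5: u=1.393168  f(a)=-1.776e-15  f'(a)=-2.178e+00  a ← 3.977985 − (-1.776e-15/-2.178e+00) = 3.977985
converged: |Δa| < 1e-12 after 5 iterations
sag = a·(cosh(S/(2a)) − 1) = 3.977985·(cosh(1.393168) − 1) = 4.526699
T_max/T_min = cosh(S/(2a)) = 2.137938

a=3.978 sag=4.527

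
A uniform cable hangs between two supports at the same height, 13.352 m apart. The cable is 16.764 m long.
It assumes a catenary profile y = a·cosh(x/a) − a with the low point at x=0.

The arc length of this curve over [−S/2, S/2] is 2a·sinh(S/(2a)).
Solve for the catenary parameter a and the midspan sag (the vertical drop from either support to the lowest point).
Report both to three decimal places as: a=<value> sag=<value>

seed: a₀ = √(S³/(24(L−S))) = √(13.352³/(24·3.412)) = 5.391497
iter 1: u=1.238246  f(a)=+2.713e-01  f'(a)=-1.471e+00  a ← 5.391497 − (+2.713e-01/-1.471e+00) = 5.575987
iter 2: u=1.197277  f(a)=+1.455e-02  f'(a)=-1.317e+00  a ← 5.575987 − (+1.455e-02/-1.317e+00) = 5.587035
iter 3: u=1.194909  f(a)=+4.708e-05  f'(a)=-1.308e+00  a ← 5.587035 − (+4.708e-05/-1.308e+00) = 5.587071
iter 4: u=1.194901  f(a)=+4.964e-10  f'(a)=-1.308e+00  a ← 5.587071 − (+4.964e-10/-1.308e+00) = 5.587071
iter 5: u=1.194901  f(a)=-3.553e-15  f'(a)=-1.308e+00  a ← 5.587071 − (-3.553e-15/-1.308e+00) = 5.587071
converged: |Δa| < 1e-12 after 5 iterations
sag = a·(cosh(S/(2a)) − 1) = 5.587071·(cosh(1.194901) − 1) = 4.486324
T_max/T_min = cosh(S/(2a)) = 1.802983

a=5.587 sag=4.486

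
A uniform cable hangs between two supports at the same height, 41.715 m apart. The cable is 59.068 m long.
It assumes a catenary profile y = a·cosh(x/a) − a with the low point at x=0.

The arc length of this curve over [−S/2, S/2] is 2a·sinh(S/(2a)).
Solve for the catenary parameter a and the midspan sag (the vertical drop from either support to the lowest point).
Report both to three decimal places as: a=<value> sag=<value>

a=13.958 sag=18.708

seed: a₀ = √(S³/(24(L−S))) = √(41.715³/(24·17.353)) = 13.202174
iter 1: u=1.579853  f(a)=+2.299e+00  f'(a)=-3.346e+00  a ← 13.202174 − (+2.299e+00/-3.346e+00) = 13.889178
iter 2: u=1.501709  f(a)=+1.916e-01  f'(a)=-2.810e+00  a ← 13.889178 − (+1.916e-01/-2.810e+00) = 13.957383
iter 3: u=1.494370  f(a)=+1.599e-03  f'(a)=-2.763e+00  a ← 13.957383 − (+1.599e-03/-2.763e+00) = 13.957962
iter 4: u=1.494308  f(a)=+1.134e-07  f'(a)=-2.762e+00  a ← 13.957962 − (+1.134e-07/-2.762e+00) = 13.957962
iter 5: u=1.494308  f(a)=-7.105e-15  f'(a)=-2.762e+00  a ← 13.957962 − (-7.105e-15/-2.762e+00) = 13.957962
converged: |Δa| < 1e-12 after 5 iterations
sag = a·(cosh(S/(2a)) − 1) = 13.957962·(cosh(1.494308) − 1) = 18.708257
T_max/T_min = cosh(S/(2a)) = 2.340329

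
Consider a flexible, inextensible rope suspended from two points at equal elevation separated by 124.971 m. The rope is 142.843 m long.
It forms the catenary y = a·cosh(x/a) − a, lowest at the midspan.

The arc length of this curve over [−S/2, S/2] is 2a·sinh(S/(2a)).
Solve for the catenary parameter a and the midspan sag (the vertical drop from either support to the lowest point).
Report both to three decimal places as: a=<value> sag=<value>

seed: a₀ = √(S³/(24(L−S))) = √(124.971³/(24·17.872)) = 67.456168
iter 1: u=0.926313  f(a)=+7.826e-01  f'(a)=-5.768e-01  a ← 67.456168 − (+7.826e-01/-5.768e-01) = 68.813060
iter 2: u=0.908047  f(a)=+2.424e-02  f'(a)=-5.415e-01  a ← 68.813060 − (+2.424e-02/-5.415e-01) = 68.857816
iter 3: u=0.907457  f(a)=+2.489e-05  f'(a)=-5.404e-01  a ← 68.857816 − (+2.489e-05/-5.404e-01) = 68.857862
iter 4: u=0.907456  f(a)=+2.629e-11  f'(a)=-5.404e-01  a ← 68.857862 − (+2.629e-11/-5.404e-01) = 68.857862
converged: |Δa| < 1e-12 after 4 iterations
sag = a·(cosh(S/(2a)) − 1) = 68.857862·(cosh(0.907456) − 1) = 30.351189
T_max/T_min = cosh(S/(2a)) = 1.440780

a=68.858 sag=30.351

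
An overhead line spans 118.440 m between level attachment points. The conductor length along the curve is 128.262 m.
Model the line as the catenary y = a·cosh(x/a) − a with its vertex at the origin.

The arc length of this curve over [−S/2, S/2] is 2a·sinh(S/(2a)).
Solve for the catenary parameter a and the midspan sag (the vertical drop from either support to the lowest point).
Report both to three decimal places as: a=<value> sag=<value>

a=84.979 sag=21.483

seed: a₀ = √(S³/(24(L−S))) = √(118.440³/(24·9.822)) = 83.954120
iter 1: u=0.705385  f(a)=+2.473e-01  f'(a)=-2.458e-01  a ← 83.954120 − (+2.473e-01/-2.458e-01) = 84.959956
iter 2: u=0.697034  f(a)=+4.514e-03  f'(a)=-2.369e-01  a ← 84.959956 − (+4.514e-03/-2.369e-01) = 84.979007
iter 3: u=0.696878  f(a)=+1.566e-06  f'(a)=-2.368e-01  a ← 84.979007 − (+1.566e-06/-2.368e-01) = 84.979014
iter 4: u=0.696878  f(a)=+1.705e-13  f'(a)=-2.368e-01  a ← 84.979014 − (+1.705e-13/-2.368e-01) = 84.979014
converged: |Δa| < 1e-12 after 4 iterations
sag = a·(cosh(S/(2a)) − 1) = 84.979014·(cosh(0.696878) − 1) = 21.483270
T_max/T_min = cosh(S/(2a)) = 1.252807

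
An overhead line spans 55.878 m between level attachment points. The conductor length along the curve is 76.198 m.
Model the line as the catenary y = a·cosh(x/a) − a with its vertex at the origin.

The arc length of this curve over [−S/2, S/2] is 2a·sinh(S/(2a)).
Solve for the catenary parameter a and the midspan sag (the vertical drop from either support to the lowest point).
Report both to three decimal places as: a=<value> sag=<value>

a=19.870 sag=23.099

seed: a₀ = √(S³/(24(L−S))) = √(55.878³/(24·20.320)) = 18.914454
iter 1: u=1.477124  f(a)=+2.336e+00  f'(a)=-2.655e+00  a ← 18.914454 − (+2.336e+00/-2.655e+00) = 19.793969
iter 2: u=1.411491  f(a)=+1.728e-01  f'(a)=-2.276e+00  a ← 19.793969 − (+1.728e-01/-2.276e+00) = 19.869890
iter 3: u=1.406097  f(a)=+1.113e-03  f'(a)=-2.247e+00  a ← 19.869890 − (+1.113e-03/-2.247e+00) = 19.870385
iter 4: u=1.406062  f(a)=+4.680e-08  f'(a)=-2.246e+00  a ← 19.870385 − (+4.680e-08/-2.246e+00) = 19.870385
iter 5: u=1.406062  f(a)=-1.421e-14  f'(a)=-2.246e+00  a ← 19.870385 − (-1.421e-14/-2.246e+00) = 19.870385
converged: |Δa| < 1e-12 after 5 iterations
sag = a·(cosh(S/(2a)) − 1) = 19.870385·(cosh(1.406062) − 1) = 23.098976
T_max/T_min = cosh(S/(2a)) = 2.162483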